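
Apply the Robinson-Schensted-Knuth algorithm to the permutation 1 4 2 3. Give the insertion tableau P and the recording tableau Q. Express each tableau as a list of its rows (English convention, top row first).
P = [[1, 2, 3], [4]], Q = [[1, 2, 4], [3]]

Insert each entry of the permutation into P by Schensted row insertion, recording in Q the position of each new cell.

After inserting 1: P = [[1]].
After inserting 4: P = [[1, 4]].
After inserting 2: P = [[1, 2], [4]].
After inserting 3: P = [[1, 2, 3], [4]].

So P = [[1, 2, 3], [4]], Q = [[1, 2, 4], [3]].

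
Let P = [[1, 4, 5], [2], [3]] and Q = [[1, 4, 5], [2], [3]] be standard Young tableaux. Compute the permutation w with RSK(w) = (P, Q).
Reverse RSK: for i = n, n-1, ..., 1, locate i in Q, remove the corresponding corner cell from P, and reverse-bump its entry up through P; the value ejected from row 1 is w(i).

So w = 3 2 1 4 5.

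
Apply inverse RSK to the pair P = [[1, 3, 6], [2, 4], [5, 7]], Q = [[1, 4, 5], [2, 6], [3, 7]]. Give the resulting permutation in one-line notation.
Reverse the RSK construction: for i from n down to 1, find the cell of Q containing i, remove the entry at that cell from P, and reverse-bump it up through P; the value ejected from row 1 is w(i).

Step i=7: Q has 7 at row 3, column 2; remove 7 from row 3 of P and reverse-bump: 7 enters row 2 and ejects 4; 4 enters row 1 and ejects 3. So w(7) = 3. P is now [[1, 4, 6], [2, 7], [5]].
Step i=6: Q has 6 at row 2, column 2; remove 7 from row 2 of P and reverse-bump: 7 enters row 1 and ejects 6. So w(6) = 6. P is now [[1, 4, 7], [2], [5]].
Step i=5: Q has 5 at row 1, column 3; remove that cell from P, ejecting 7. So w(5) = 7. P is now [[1, 4], [2], [5]].
Step i=4: Q has 4 at row 1, column 2; remove that cell from P, ejecting 4. So w(4) = 4. P is now [[1], [2], [5]].
Step i=3: Q has 3 at row 3, column 1; remove 5 from row 3 of P and reverse-bump: 5 enters row 2 and ejects 2; 2 enters row 1 and ejects 1. So w(3) = 1. P is now [[2], [5]].
Step i=2: Q has 2 at row 2, column 1; remove 5 from row 2 of P and reverse-bump: 5 enters row 1 and ejects 2. So w(2) = 2. P is now [[5]].
Step i=1: Q has 1 at row 1, column 1; remove that cell from P, ejecting 5. So w(1) = 5. P is now [].

So w = 5 2 1 4 7 6 3.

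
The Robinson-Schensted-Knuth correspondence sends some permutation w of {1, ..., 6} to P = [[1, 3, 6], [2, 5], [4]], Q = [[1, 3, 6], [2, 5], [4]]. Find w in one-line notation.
4 2 5 1 3 6

Reverse the RSK construction: for i from n down to 1, find the cell of Q containing i, remove the entry at that cell from P, and reverse-bump it up through P; the value ejected from row 1 is w(i).

Step i=6: Q has 6 at row 1, column 3; remove that cell from P, ejecting 6. So w(6) = 6. P is now [[1, 3], [2, 5], [4]].
Step i=5: Q has 5 at row 2, column 2; remove 5 from row 2 of P and reverse-bump: 5 enters row 1 and ejects 3. So w(5) = 3. P is now [[1, 5], [2], [4]].
Step i=4: Q has 4 at row 3, column 1; remove 4 from row 3 of P and reverse-bump: 4 enters row 2 and ejects 2; 2 enters row 1 and ejects 1. So w(4) = 1. P is now [[2, 5], [4]].
Step i=3: Q has 3 at row 1, column 2; remove that cell from P, ejecting 5. So w(3) = 5. P is now [[2], [4]].
Step i=2: Q has 2 at row 2, column 1; remove 4 from row 2 of P and reverse-bump: 4 enters row 1 and ejects 2. So w(2) = 2. P is now [[4]].
Step i=1: Q has 1 at row 1, column 1; remove that cell from P, ejecting 4. So w(1) = 4. P is now [].

So w = 4 2 5 1 3 6.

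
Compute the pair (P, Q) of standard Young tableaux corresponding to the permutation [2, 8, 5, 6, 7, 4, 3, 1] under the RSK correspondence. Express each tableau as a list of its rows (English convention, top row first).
Insert each entry of the permutation into P by Schensted row insertion, recording in Q the position of each new cell.

Insert 2: appended to row 1. P = [[2]], Q = [[1]].
Insert 8: appended to row 1. P = [[2, 8]], Q = [[1, 2]].
Insert 5: 5 bumps 8 from row 1; 8 starts row 2. P = [[2, 5], [8]], Q = [[1, 2], [3]].
Insert 6: appended to row 1. P = [[2, 5, 6], [8]], Q = [[1, 2, 4], [3]].
Insert 7: appended to row 1. P = [[2, 5, 6, 7], [8]], Q = [[1, 2, 4, 5], [3]].
Insert 4: 4 bumps 5 from row 1; 5 bumps 8 from row 2; 8 starts row 3. P = [[2, 4, 6, 7], [5], [8]], Q = [[1, 2, 4, 5], [3], [6]].
Insert 3: 3 bumps 4 from row 1; 4 bumps 5 from row 2; 5 bumps 8 from row 3; 8 starts row 4. P = [[2, 3, 6, 7], [4], [5], [8]], Q = [[1, 2, 4, 5], [3], [6], [7]].
Insert 1: 1 bumps 2 from row 1; 2 bumps 4 from row 2; 4 bumps 5 from row 3; 5 bumps 8 from row 4; 8 starts row 5. P = [[1, 3, 6, 7], [2], [4], [5], [8]], Q = [[1, 2, 4, 5], [3], [6], [7], [8]].

So P = [[1, 3, 6, 7], [2], [4], [5], [8]], Q = [[1, 2, 4, 5], [3], [6], [7], [8]].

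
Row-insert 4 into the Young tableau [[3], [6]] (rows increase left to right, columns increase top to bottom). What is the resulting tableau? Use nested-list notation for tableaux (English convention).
[[3, 4], [6]]

4 is larger than every entry of row 1, so it is appended to row 1. The new tableau is [[3, 4], [6]].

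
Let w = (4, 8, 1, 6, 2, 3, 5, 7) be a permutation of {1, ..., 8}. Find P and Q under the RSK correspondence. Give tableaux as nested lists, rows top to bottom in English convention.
Insert each entry of the permutation into P by Schensted row insertion, recording in Q the position of each new cell.

Insert 4: appended to row 1. P = [[4]], Q = [[1]].
Insert 8: appended to row 1. P = [[4, 8]], Q = [[1, 2]].
Insert 1: 1 bumps 4 from row 1; 4 starts row 2. P = [[1, 8], [4]], Q = [[1, 2], [3]].
Insert 6: 6 bumps 8 from row 1; 8 appends to row 2. P = [[1, 6], [4, 8]], Q = [[1, 2], [3, 4]].
Insert 2: 2 bumps 6 from row 1; 6 bumps 8 from row 2; 8 starts row 3. P = [[1, 2], [4, 6], [8]], Q = [[1, 2], [3, 4], [5]].
Insert 3: appended to row 1. P = [[1, 2, 3], [4, 6], [8]], Q = [[1, 2, 6], [3, 4], [5]].
Insert 5: appended to row 1. P = [[1, 2, 3, 5], [4, 6], [8]], Q = [[1, 2, 6, 7], [3, 4], [5]].
Insert 7: appended to row 1. P = [[1, 2, 3, 5, 7], [4, 6], [8]], Q = [[1, 2, 6, 7, 8], [3, 4], [5]].

So P = [[1, 2, 3, 5, 7], [4, 6], [8]], Q = [[1, 2, 6, 7, 8], [3, 4], [5]].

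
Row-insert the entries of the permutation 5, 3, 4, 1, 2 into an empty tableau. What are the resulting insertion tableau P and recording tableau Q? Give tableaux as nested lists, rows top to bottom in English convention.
P = [[1, 2], [3, 4], [5]], Q = [[1, 3], [2, 5], [4]]

Insert each entry of the permutation into P by Schensted row insertion, recording in Q the position of each new cell.

After inserting 5: P = [[5]].
After inserting 3: P = [[3], [5]].
After inserting 4: P = [[3, 4], [5]].
After inserting 1: P = [[1, 4], [3], [5]].
After inserting 2: P = [[1, 2], [3, 4], [5]].

So P = [[1, 2], [3, 4], [5]], Q = [[1, 3], [2, 5], [4]].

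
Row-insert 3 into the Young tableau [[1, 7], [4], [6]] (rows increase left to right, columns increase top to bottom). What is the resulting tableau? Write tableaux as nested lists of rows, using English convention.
In row 1, 3 replaces 7 (the leftmost entry greater than 3); 7 is bumped to row 2. 7 is appended to row 2. The new tableau is [[1, 3], [4, 7], [6]].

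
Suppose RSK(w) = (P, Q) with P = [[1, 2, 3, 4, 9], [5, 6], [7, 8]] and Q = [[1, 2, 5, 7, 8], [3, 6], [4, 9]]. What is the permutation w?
1 7 5 2 8 3 6 9 4

Reverse RSK: for i = n, n-1, ..., 1, locate i in Q, remove the corresponding corner cell from P, and reverse-bump its entry up through P; the value ejected from row 1 is w(i).

So w = 1 7 5 2 8 3 6 9 4.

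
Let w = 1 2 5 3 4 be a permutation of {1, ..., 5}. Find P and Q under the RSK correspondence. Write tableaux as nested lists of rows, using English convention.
Insert each entry of the permutation into P by Schensted row insertion, recording in Q the position of each new cell.

After inserting 1: P = [[1]].
After inserting 2: P = [[1, 2]].
After inserting 5: P = [[1, 2, 5]].
After inserting 3: P = [[1, 2, 3], [5]].
After inserting 4: P = [[1, 2, 3, 4], [5]].

So P = [[1, 2, 3, 4], [5]], Q = [[1, 2, 3, 5], [4]].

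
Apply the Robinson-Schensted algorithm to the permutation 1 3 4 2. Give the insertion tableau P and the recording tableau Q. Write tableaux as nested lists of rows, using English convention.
Insert each entry of the permutation into P by Schensted row insertion, recording in Q the position of each new cell.

Insert 1: appended to row 1. P = [[1]].
Insert 3: appended to row 1. P = [[1, 3]].
Insert 4: appended to row 1. P = [[1, 3, 4]].
Insert 2: 2 bumps 3 from row 1; 3 starts row 2. P = [[1, 2, 4], [3]].

So P = [[1, 2, 4], [3]], Q = [[1, 2, 3], [4]].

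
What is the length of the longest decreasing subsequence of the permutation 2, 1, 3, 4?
2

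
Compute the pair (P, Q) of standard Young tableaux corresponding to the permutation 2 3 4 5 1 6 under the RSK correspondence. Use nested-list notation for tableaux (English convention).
Insert each entry of the permutation into P by Schensted row insertion, recording in Q the position of each new cell.

Insert 2: appended to row 1. P = [[2]].
Insert 3: appended to row 1. P = [[2, 3]].
Insert 4: appended to row 1. P = [[2, 3, 4]].
Insert 5: appended to row 1. P = [[2, 3, 4, 5]].
Insert 1: 1 bumps 2 from row 1; 2 starts row 2. P = [[1, 3, 4, 5], [2]].
Insert 6: appended to row 1. P = [[1, 3, 4, 5, 6], [2]].

So P = [[1, 3, 4, 5, 6], [2]], Q = [[1, 2, 3, 4, 6], [5]].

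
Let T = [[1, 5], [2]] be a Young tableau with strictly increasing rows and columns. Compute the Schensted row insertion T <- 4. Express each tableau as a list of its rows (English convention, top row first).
[[1, 4], [2, 5]]

In row 1, 4 replaces 5 (the leftmost entry greater than 4); 5 is bumped to row 2. 5 is appended to row 2. The new tableau is [[1, 4], [2, 5]].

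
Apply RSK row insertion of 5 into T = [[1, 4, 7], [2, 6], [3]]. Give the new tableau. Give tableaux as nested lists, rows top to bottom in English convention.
[[1, 4, 5], [2, 6, 7], [3]]

In row 1, 5 replaces 7 (the leftmost entry greater than 5); 7 is bumped to row 2. 7 is appended to row 2. The new tableau is [[1, 4, 5], [2, 6, 7], [3]].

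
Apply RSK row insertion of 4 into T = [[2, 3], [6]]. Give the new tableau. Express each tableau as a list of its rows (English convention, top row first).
[[2, 3, 4], [6]]

4 is larger than every entry of row 1, so it is appended to row 1. The new tableau is [[2, 3, 4], [6]].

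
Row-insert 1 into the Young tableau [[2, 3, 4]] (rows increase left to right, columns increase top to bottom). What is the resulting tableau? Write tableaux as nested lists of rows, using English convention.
In row 1, 1 replaces 2 (the leftmost entry greater than 1); 2 is bumped to row 2. 2 starts a new row 2. The new tableau is [[1, 3, 4], [2]].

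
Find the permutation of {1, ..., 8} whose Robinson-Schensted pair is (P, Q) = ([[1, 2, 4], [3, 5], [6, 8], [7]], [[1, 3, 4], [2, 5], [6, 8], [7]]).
7 1 3 8 6 5 2 4

Reverse RSK: for i = n, n-1, ..., 1, locate i in Q, remove the corresponding corner cell from P, and reverse-bump its entry up through P; the value ejected from row 1 is w(i).

So w = 7 1 3 8 6 5 2 4.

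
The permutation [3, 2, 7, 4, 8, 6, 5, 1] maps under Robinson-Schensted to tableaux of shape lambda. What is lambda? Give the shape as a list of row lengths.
Row-insert each entry into an empty tableau.

After inserting 3: P = [[3]].
After inserting 2: P = [[2], [3]].
After inserting 7: P = [[2, 7], [3]].
After inserting 4: P = [[2, 4], [3, 7]].
After inserting 8: P = [[2, 4, 8], [3, 7]].
After inserting 6: P = [[2, 4, 6], [3, 7, 8]].
After inserting 5: P = [[2, 4, 5], [3, 6, 8], [7]].
After inserting 1: P = [[1, 4, 5], [2, 6, 8], [3], [7]].

The final insertion tableau P = [[1, 4, 5], [2, 6, 8], [3], [7]] has shape [3, 3, 1, 1].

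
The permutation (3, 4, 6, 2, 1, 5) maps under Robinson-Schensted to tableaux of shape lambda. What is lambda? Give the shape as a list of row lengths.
[3, 2, 1]

Row-insert each entry into an empty tableau.

After inserting 3: P = [[3]].
After inserting 4: P = [[3, 4]].
After inserting 6: P = [[3, 4, 6]].
After inserting 2: P = [[2, 4, 6], [3]].
After inserting 1: P = [[1, 4, 6], [2], [3]].
After inserting 5: P = [[1, 4, 5], [2, 6], [3]].

The final insertion tableau P = [[1, 4, 5], [2, 6], [3]] has shape [3, 2, 1].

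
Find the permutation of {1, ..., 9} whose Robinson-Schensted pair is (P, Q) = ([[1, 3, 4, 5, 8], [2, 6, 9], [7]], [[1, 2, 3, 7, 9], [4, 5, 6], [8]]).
2 7 9 1 3 4 6 5 8

Reverse the RSK construction: for i from n down to 1, find the cell of Q containing i, remove the entry at that cell from P, and reverse-bump it up through P; the value ejected from row 1 is w(i).

Step i=9: Q has 9 at row 1, column 5; remove that cell from P, ejecting 8. So w(9) = 8. P is now [[1, 3, 4, 5], [2, 6, 9], [7]].
Step i=8: Q has 8 at row 3, column 1; remove 7 from row 3 of P and reverse-bump: 7 enters row 2 and ejects 6; 6 enters row 1 and ejects 5. So w(8) = 5. P is now [[1, 3, 4, 6], [2, 7, 9]].
Step i=7: Q has 7 at row 1, column 4; remove that cell from P, ejecting 6. So w(7) = 6. P is now [[1, 3, 4], [2, 7, 9]].
Step i=6: Q has 6 at row 2, column 3; remove 9 from row 2 of P and reverse-bump: 9 enters row 1 and ejects 4. So w(6) = 4. P is now [[1, 3, 9], [2, 7]].
Step i=5: Q has 5 at row 2, column 2; remove 7 from row 2 of P and reverse-bump: 7 enters row 1 and ejects 3. So w(5) = 3. P is now [[1, 7, 9], [2]].
Step i=4: Q has 4 at row 2, column 1; remove 2 from row 2 of P and reverse-bump: 2 enters row 1 and ejects 1. So w(4) = 1. P is now [[2, 7, 9]].
Step i=3: Q has 3 at row 1, column 3; remove that cell from P, ejecting 9. So w(3) = 9. P is now [[2, 7]].
Step i=2: Q has 2 at row 1, column 2; remove that cell from P, ejecting 7. So w(2) = 7. P is now [[2]].
Step i=1: Q has 1 at row 1, column 1; remove that cell from P, ejecting 2. So w(1) = 2. P is now [].

So w = 2 7 9 1 3 4 6 5 8.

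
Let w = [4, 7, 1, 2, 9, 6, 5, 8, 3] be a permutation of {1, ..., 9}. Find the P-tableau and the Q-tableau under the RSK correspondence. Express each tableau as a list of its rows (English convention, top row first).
P = [[1, 2, 3, 8], [4, 5, 9], [6], [7]], Q = [[1, 2, 5, 8], [3, 4, 6], [7], [9]]

Insert each entry of the permutation into P by Schensted row insertion, recording in Q the position of each new cell.

Insert 4: appended to row 1. P = [[4]], Q = [[1]].
Insert 7: appended to row 1. P = [[4, 7]], Q = [[1, 2]].
Insert 1: 1 bumps 4 from row 1; 4 starts row 2. P = [[1, 7], [4]], Q = [[1, 2], [3]].
Insert 2: 2 bumps 7 from row 1; 7 appends to row 2. P = [[1, 2], [4, 7]], Q = [[1, 2], [3, 4]].
Insert 9: appended to row 1. P = [[1, 2, 9], [4, 7]], Q = [[1, 2, 5], [3, 4]].
Insert 6: 6 bumps 9 from row 1; 9 appends to row 2. P = [[1, 2, 6], [4, 7, 9]], Q = [[1, 2, 5], [3, 4, 6]].
Insert 5: 5 bumps 6 from row 1; 6 bumps 7 from row 2; 7 starts row 3. P = [[1, 2, 5], [4, 6, 9], [7]], Q = [[1, 2, 5], [3, 4, 6], [7]].
Insert 8: appended to row 1. P = [[1, 2, 5, 8], [4, 6, 9], [7]], Q = [[1, 2, 5, 8], [3, 4, 6], [7]].
Insert 3: 3 bumps 5 from row 1; 5 bumps 6 from row 2; 6 bumps 7 from row 3; 7 starts row 4. P = [[1, 2, 3, 8], [4, 5, 9], [6], [7]], Q = [[1, 2, 5, 8], [3, 4, 6], [7], [9]].

So P = [[1, 2, 3, 8], [4, 5, 9], [6], [7]], Q = [[1, 2, 5, 8], [3, 4, 6], [7], [9]].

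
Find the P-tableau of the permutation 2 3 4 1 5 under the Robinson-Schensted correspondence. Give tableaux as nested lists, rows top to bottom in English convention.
After inserting 2: P = [[2]].
After inserting 3: P = [[2, 3]].
After inserting 4: P = [[2, 3, 4]].
After inserting 1: P = [[1, 3, 4], [2]].
After inserting 5: P = [[1, 3, 4, 5], [2]].

So P = [[1, 3, 4, 5], [2]].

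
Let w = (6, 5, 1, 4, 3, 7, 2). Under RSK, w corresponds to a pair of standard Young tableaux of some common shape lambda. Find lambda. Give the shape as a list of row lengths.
[3, 1, 1, 1, 1]

RSK row insertion gives P = [[1, 2, 7], [3], [4], [5], [6]], which has shape [3, 1, 1, 1, 1].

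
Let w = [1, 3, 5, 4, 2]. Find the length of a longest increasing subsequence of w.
3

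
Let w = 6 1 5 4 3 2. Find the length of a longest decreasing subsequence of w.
5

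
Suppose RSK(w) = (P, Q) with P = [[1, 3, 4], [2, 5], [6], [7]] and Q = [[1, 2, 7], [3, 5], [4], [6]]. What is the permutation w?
2 7 6 1 5 3 4

Reverse the RSK construction: for i from n down to 1, find the cell of Q containing i, remove the entry at that cell from P, and reverse-bump it up through P; the value ejected from row 1 is w(i).

Step i=7: Q has 7 at row 1, column 3; remove that cell from P, ejecting 4. So w(7) = 4. P is now [[1, 3], [2, 5], [6], [7]].
Step i=6: Q has 6 at row 4, column 1; remove 7 from row 4 of P and reverse-bump: 7 enters row 3 and ejects 6; 6 enters row 2 and ejects 5; 5 enters row 1 and ejects 3. So w(6) = 3. P is now [[1, 5], [2, 6], [7]].
Step i=5: Q has 5 at row 2, column 2; remove 6 from row 2 of P and reverse-bump: 6 enters row 1 and ejects 5. So w(5) = 5. P is now [[1, 6], [2], [7]].
Step i=4: Q has 4 at row 3, column 1; remove 7 from row 3 of P and reverse-bump: 7 enters row 2 and ejects 2; 2 enters row 1 and ejects 1. So w(4) = 1. P is now [[2, 6], [7]].
Step i=3: Q has 3 at row 2, column 1; remove 7 from row 2 of P and reverse-bump: 7 enters row 1 and ejects 6. So w(3) = 6. P is now [[2, 7]].
Step i=2: Q has 2 at row 1, column 2; remove that cell from P, ejecting 7. So w(2) = 7. P is now [[2]].
Step i=1: Q has 1 at row 1, column 1; remove that cell from P, ejecting 2. So w(1) = 2. P is now [].

So w = 2 7 6 1 5 3 4.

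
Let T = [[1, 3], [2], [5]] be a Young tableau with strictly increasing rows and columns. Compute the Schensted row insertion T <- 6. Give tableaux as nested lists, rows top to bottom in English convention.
6 is larger than every entry of row 1, so it is appended to row 1. The new tableau is [[1, 3, 6], [2], [5]].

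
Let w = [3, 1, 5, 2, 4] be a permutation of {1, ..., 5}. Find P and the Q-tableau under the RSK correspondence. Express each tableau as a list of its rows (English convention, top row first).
Insert each entry of the permutation into P by Schensted row insertion, recording in Q the position of each new cell.

Insert 3: appended to row 1. P = [[3]].
Insert 1: 1 bumps 3 from row 1; 3 starts row 2. P = [[1], [3]].
Insert 5: appended to row 1. P = [[1, 5], [3]].
Insert 2: 2 bumps 5 from row 1; 5 appends to row 2. P = [[1, 2], [3, 5]].
Insert 4: appended to row 1. P = [[1, 2, 4], [3, 5]].

So P = [[1, 2, 4], [3, 5]], Q = [[1, 3, 5], [2, 4]].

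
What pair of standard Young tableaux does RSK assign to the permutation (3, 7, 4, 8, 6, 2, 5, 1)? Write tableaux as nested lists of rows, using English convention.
Insert each entry of the permutation into P by Schensted row insertion, recording in Q the position of each new cell.

Insert 3: appended to row 1. P = [[3]].
Insert 7: appended to row 1. P = [[3, 7]].
Insert 4: 4 bumps 7 from row 1; 7 starts row 2. P = [[3, 4], [7]].
Insert 8: appended to row 1. P = [[3, 4, 8], [7]].
Insert 6: 6 bumps 8 from row 1; 8 appends to row 2. P = [[3, 4, 6], [7, 8]].
Insert 2: 2 bumps 3 from row 1; 3 bumps 7 from row 2; 7 starts row 3. P = [[2, 4, 6], [3, 8], [7]].
Insert 5: 5 bumps 6 from row 1; 6 bumps 8 from row 2; 8 appends to row 3. P = [[2, 4, 5], [3, 6], [7, 8]].
Insert 1: 1 bumps 2 from row 1; 2 bumps 3 from row 2; 3 bumps 7 from row 3; 7 starts row 4. P = [[1, 4, 5], [2, 6], [3, 8], [7]].

So P = [[1, 4, 5], [2, 6], [3, 8], [7]], Q = [[1, 2, 4], [3, 5], [6, 7], [8]].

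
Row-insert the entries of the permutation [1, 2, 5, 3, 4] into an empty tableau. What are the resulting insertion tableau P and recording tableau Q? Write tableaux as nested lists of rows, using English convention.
P = [[1, 2, 3, 4], [5]], Q = [[1, 2, 3, 5], [4]]

Insert each entry of the permutation into P by Schensted row insertion, recording in Q the position of each new cell.

Insert 1: appended to row 1. P = [[1]].
Insert 2: appended to row 1. P = [[1, 2]].
Insert 5: appended to row 1. P = [[1, 2, 5]].
Insert 3: 3 bumps 5 from row 1; 5 starts row 2. P = [[1, 2, 3], [5]].
Insert 4: appended to row 1. P = [[1, 2, 3, 4], [5]].

So P = [[1, 2, 3, 4], [5]], Q = [[1, 2, 3, 5], [4]].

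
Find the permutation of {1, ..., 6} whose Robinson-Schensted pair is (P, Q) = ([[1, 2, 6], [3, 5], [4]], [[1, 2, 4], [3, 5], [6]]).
Reverse the RSK construction: for i from n down to 1, find the cell of Q containing i, remove the entry at that cell from P, and reverse-bump it up through P; the value ejected from row 1 is w(i).

Step i=6: Q has 6 at row 3, column 1; remove 4 from row 3 of P and reverse-bump: 4 enters row 2 and ejects 3; 3 enters row 1 and ejects 2. So w(6) = 2. P is now [[1, 3, 6], [4, 5]].
Step i=5: Q has 5 at row 2, column 2; remove 5 from row 2 of P and reverse-bump: 5 enters row 1 and ejects 3. So w(5) = 3. P is now [[1, 5, 6], [4]].
Step i=4: Q has 4 at row 1, column 3; remove that cell from P, ejecting 6. So w(4) = 6. P is now [[1, 5], [4]].
Step i=3: Q has 3 at row 2, column 1; remove 4 from row 2 of P and reverse-bump: 4 enters row 1 and ejects 1. So w(3) = 1. P is now [[4, 5]].
Step i=2: Q has 2 at row 1, column 2; remove that cell from P, ejecting 5. So w(2) = 5. P is now [[4]].
Step i=1: Q has 1 at row 1, column 1; remove that cell from P, ejecting 4. So w(1) = 4. P is now [].

So w = 4 5 1 6 3 2.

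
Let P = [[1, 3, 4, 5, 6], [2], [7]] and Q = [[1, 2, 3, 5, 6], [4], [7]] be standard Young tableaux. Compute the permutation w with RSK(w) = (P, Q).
2 3 7 4 5 6 1

Reverse the RSK construction: for i from n down to 1, find the cell of Q containing i, remove the entry at that cell from P, and reverse-bump it up through P; the value ejected from row 1 is w(i).

Step i=7: Q has 7 at row 3, column 1; remove 7 from row 3 of P and reverse-bump: 7 enters row 2 and ejects 2; 2 enters row 1 and ejects 1. So w(7) = 1. P is now [[2, 3, 4, 5, 6], [7]].
Step i=6: Q has 6 at row 1, column 5; remove that cell from P, ejecting 6. So w(6) = 6. P is now [[2, 3, 4, 5], [7]].
Step i=5: Q has 5 at row 1, column 4; remove that cell from P, ejecting 5. So w(5) = 5. P is now [[2, 3, 4], [7]].
Step i=4: Q has 4 at row 2, column 1; remove 7 from row 2 of P and reverse-bump: 7 enters row 1 and ejects 4. So w(4) = 4. P is now [[2, 3, 7]].
Step i=3: Q has 3 at row 1, column 3; remove that cell from P, ejecting 7. So w(3) = 7. P is now [[2, 3]].
Step i=2: Q has 2 at row 1, column 2; remove that cell from P, ejecting 3. So w(2) = 3. P is now [[2]].
Step i=1: Q has 1 at row 1, column 1; remove that cell from P, ejecting 2. So w(1) = 2. P is now [].

So w = 2 3 7 4 5 6 1.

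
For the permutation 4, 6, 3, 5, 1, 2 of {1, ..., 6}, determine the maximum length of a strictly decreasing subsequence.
3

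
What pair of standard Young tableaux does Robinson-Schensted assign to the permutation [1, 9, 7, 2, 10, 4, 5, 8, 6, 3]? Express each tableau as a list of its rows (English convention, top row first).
Insert each entry of the permutation into P by Schensted row insertion, recording in Q the position of each new cell.

Insert 1: appended to row 1. P = [[1]], Q = [[1]].
Insert 9: appended to row 1. P = [[1, 9]], Q = [[1, 2]].
Insert 7: 7 bumps 9 from row 1; 9 starts row 2. P = [[1, 7], [9]], Q = [[1, 2], [3]].
Insert 2: 2 bumps 7 from row 1; 7 bumps 9 from row 2; 9 starts row 3. P = [[1, 2], [7], [9]], Q = [[1, 2], [3], [4]].
Insert 10: appended to row 1. P = [[1, 2, 10], [7], [9]], Q = [[1, 2, 5], [3], [4]].
Insert 4: 4 bumps 10 from row 1; 10 appends to row 2. P = [[1, 2, 4], [7, 10], [9]], Q = [[1, 2, 5], [3, 6], [4]].
Insert 5: appended to row 1. P = [[1, 2, 4, 5], [7, 10], [9]], Q = [[1, 2, 5, 7], [3, 6], [4]].
Insert 8: appended to row 1. P = [[1, 2, 4, 5, 8], [7, 10], [9]], Q = [[1, 2, 5, 7, 8], [3, 6], [4]].
Insert 6: 6 bumps 8 from row 1; 8 bumps 10 from row 2; 10 appends to row 3. P = [[1, 2, 4, 5, 6], [7, 8], [9, 10]], Q = [[1, 2, 5, 7, 8], [3, 6], [4, 9]].
Insert 3: 3 bumps 4 from row 1; 4 bumps 7 from row 2; 7 bumps 9 from row 3; 9 starts row 4. P = [[1, 2, 3, 5, 6], [4, 8], [7, 10], [9]], Q = [[1, 2, 5, 7, 8], [3, 6], [4, 9], [10]].

So P = [[1, 2, 3, 5, 6], [4, 8], [7, 10], [9]], Q = [[1, 2, 5, 7, 8], [3, 6], [4, 9], [10]].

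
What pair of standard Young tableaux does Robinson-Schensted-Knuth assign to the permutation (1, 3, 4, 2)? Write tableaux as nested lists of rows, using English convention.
Insert each entry of the permutation into P by Schensted row insertion, recording in Q the position of each new cell.

Insert 1: appended to row 1. P = [[1]].
Insert 3: appended to row 1. P = [[1, 3]].
Insert 4: appended to row 1. P = [[1, 3, 4]].
Insert 2: 2 bumps 3 from row 1; 3 starts row 2. P = [[1, 2, 4], [3]].

So P = [[1, 2, 4], [3]], Q = [[1, 2, 3], [4]].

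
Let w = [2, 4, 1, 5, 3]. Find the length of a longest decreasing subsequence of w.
2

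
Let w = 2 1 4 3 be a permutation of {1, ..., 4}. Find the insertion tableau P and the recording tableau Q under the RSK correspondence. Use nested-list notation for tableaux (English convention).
Insert each entry of the permutation into P by Schensted row insertion, recording in Q the position of each new cell.

Insert 2: appended to row 1. P = [[2]], Q = [[1]].
Insert 1: 1 bumps 2 from row 1; 2 starts row 2. P = [[1], [2]], Q = [[1], [2]].
Insert 4: appended to row 1. P = [[1, 4], [2]], Q = [[1, 3], [2]].
Insert 3: 3 bumps 4 from row 1; 4 appends to row 2. P = [[1, 3], [2, 4]], Q = [[1, 3], [2, 4]].

So P = [[1, 3], [2, 4]], Q = [[1, 3], [2, 4]].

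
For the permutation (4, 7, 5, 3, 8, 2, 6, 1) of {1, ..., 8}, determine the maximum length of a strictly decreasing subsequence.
5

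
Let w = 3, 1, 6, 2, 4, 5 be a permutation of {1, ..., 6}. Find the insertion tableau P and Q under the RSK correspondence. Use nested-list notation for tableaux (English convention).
Insert each entry of the permutation into P by Schensted row insertion, recording in Q the position of each new cell.

Insert 3: appended to row 1. P = [[3]].
Insert 1: 1 bumps 3 from row 1; 3 starts row 2. P = [[1], [3]].
Insert 6: appended to row 1. P = [[1, 6], [3]].
Insert 2: 2 bumps 6 from row 1; 6 appends to row 2. P = [[1, 2], [3, 6]].
Insert 4: appended to row 1. P = [[1, 2, 4], [3, 6]].
Insert 5: appended to row 1. P = [[1, 2, 4, 5], [3, 6]].

So P = [[1, 2, 4, 5], [3, 6]], Q = [[1, 3, 5, 6], [2, 4]].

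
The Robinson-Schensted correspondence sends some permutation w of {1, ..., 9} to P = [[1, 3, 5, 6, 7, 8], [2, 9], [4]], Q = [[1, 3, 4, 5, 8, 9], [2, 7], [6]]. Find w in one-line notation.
Reverse the RSK construction: for i from n down to 1, find the cell of Q containing i, remove the entry at that cell from P, and reverse-bump it up through P; the value ejected from row 1 is w(i).

Step i=9: Q has 9 at row 1, column 6; remove that cell from P, ejecting 8. So w(9) = 8. P is now [[1, 3, 5, 6, 7], [2, 9], [4]].
Step i=8: Q has 8 at row 1, column 5; remove that cell from P, ejecting 7. So w(8) = 7. P is now [[1, 3, 5, 6], [2, 9], [4]].
Step i=7: Q has 7 at row 2, column 2; remove 9 from row 2 of P and reverse-bump: 9 enters row 1 and ejects 6. So w(7) = 6. P is now [[1, 3, 5, 9], [2], [4]].
Step i=6: Q has 6 at row 3, column 1; remove 4 from row 3 of P and reverse-bump: 4 enters row 2 and ejects 2; 2 enters row 1 and ejects 1. So w(6) = 1. P is now [[2, 3, 5, 9], [4]].
Step i=5: Q has 5 at row 1, column 4; remove that cell from P, ejecting 9. So w(5) = 9. P is now [[2, 3, 5], [4]].
Step i=4: Q has 4 at row 1, column 3; remove that cell from P, ejecting 5. So w(4) = 5. P is now [[2, 3], [4]].
Step i=3: Q has 3 at row 1, column 2; remove that cell from P, ejecting 3. So w(3) = 3. P is now [[2], [4]].
Step i=2: Q has 2 at row 2, column 1; remove 4 from row 2 of P and reverse-bump: 4 enters row 1 and ejects 2. So w(2) = 2. P is now [[4]].
Step i=1: Q has 1 at row 1, column 1; remove that cell from P, ejecting 4. So w(1) = 4. P is now [].

So w = 4 2 3 5 9 1 6 7 8.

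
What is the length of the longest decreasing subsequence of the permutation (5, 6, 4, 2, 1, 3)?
4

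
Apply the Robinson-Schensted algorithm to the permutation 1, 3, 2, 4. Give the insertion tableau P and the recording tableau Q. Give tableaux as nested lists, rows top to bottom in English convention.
P = [[1, 2, 4], [3]], Q = [[1, 2, 4], [3]]

Insert each entry of the permutation into P by Schensted row insertion, recording in Q the position of each new cell.

After inserting 1: P = [[1]].
After inserting 3: P = [[1, 3]].
After inserting 2: P = [[1, 2], [3]].
After inserting 4: P = [[1, 2, 4], [3]].

So P = [[1, 2, 4], [3]], Q = [[1, 2, 4], [3]].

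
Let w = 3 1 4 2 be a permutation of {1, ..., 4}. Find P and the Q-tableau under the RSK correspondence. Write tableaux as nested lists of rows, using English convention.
Insert each entry of the permutation into P by Schensted row insertion, recording in Q the position of each new cell.

Insert 3: appended to row 1. P = [[3]], Q = [[1]].
Insert 1: 1 bumps 3 from row 1; 3 starts row 2. P = [[1], [3]], Q = [[1], [2]].
Insert 4: appended to row 1. P = [[1, 4], [3]], Q = [[1, 3], [2]].
Insert 2: 2 bumps 4 from row 1; 4 appends to row 2. P = [[1, 2], [3, 4]], Q = [[1, 3], [2, 4]].

So P = [[1, 2], [3, 4]], Q = [[1, 3], [2, 4]].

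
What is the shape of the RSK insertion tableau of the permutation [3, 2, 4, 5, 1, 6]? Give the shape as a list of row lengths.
Row-insert each entry into an empty tableau.

After inserting 3: P = [[3]].
After inserting 2: P = [[2], [3]].
After inserting 4: P = [[2, 4], [3]].
After inserting 5: P = [[2, 4, 5], [3]].
After inserting 1: P = [[1, 4, 5], [2], [3]].
After inserting 6: P = [[1, 4, 5, 6], [2], [3]].

The final insertion tableau P = [[1, 4, 5, 6], [2], [3]] has shape [4, 1, 1].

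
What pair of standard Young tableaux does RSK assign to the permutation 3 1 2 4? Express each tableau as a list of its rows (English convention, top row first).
Insert each entry of the permutation into P by Schensted row insertion, recording in Q the position of each new cell.

Insert 3: appended to row 1. P = [[3]], Q = [[1]].
Insert 1: 1 bumps 3 from row 1; 3 starts row 2. P = [[1], [3]], Q = [[1], [2]].
Insert 2: appended to row 1. P = [[1, 2], [3]], Q = [[1, 3], [2]].
Insert 4: appended to row 1. P = [[1, 2, 4], [3]], Q = [[1, 3, 4], [2]].

So P = [[1, 2, 4], [3]], Q = [[1, 3, 4], [2]].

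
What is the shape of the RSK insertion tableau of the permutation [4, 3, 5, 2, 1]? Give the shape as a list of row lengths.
[2, 1, 1, 1]

Row-insert each entry into an empty tableau.

After inserting 4: P = [[4]].
After inserting 3: P = [[3], [4]].
After inserting 5: P = [[3, 5], [4]].
After inserting 2: P = [[2, 5], [3], [4]].
After inserting 1: P = [[1, 5], [2], [3], [4]].

The final insertion tableau P = [[1, 5], [2], [3], [4]] has shape [2, 1, 1, 1].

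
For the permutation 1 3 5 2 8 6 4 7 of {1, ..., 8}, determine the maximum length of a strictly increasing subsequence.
5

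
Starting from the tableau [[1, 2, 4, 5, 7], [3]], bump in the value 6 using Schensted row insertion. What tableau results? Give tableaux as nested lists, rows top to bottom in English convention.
In row 1, 6 replaces 7 (the leftmost entry greater than 6); 7 is bumped to row 2. 7 is appended to row 2. The new tableau is [[1, 2, 4, 5, 6], [3, 7]].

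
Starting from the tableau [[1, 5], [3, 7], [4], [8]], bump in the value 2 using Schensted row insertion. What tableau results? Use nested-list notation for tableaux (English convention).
[[1, 2], [3, 5], [4, 7], [8]]

In row 1, 2 replaces 5 (the leftmost entry greater than 2); 5 is bumped to row 2. In row 2, 5 replaces 7 (the leftmost entry greater than 5); 7 is bumped to row 3. 7 is appended to row 3. The new tableau is [[1, 2], [3, 5], [4, 7], [8]].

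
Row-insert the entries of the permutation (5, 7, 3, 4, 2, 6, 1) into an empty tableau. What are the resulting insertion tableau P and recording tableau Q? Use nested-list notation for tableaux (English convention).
Insert each entry of the permutation into P by Schensted row insertion, recording in Q the position of each new cell.

Insert 5: appended to row 1. P = [[5]].
Insert 7: appended to row 1. P = [[5, 7]].
Insert 3: 3 bumps 5 from row 1; 5 starts row 2. P = [[3, 7], [5]].
Insert 4: 4 bumps 7 from row 1; 7 appends to row 2. P = [[3, 4], [5, 7]].
Insert 2: 2 bumps 3 from row 1; 3 bumps 5 from row 2; 5 starts row 3. P = [[2, 4], [3, 7], [5]].
Insert 6: appended to row 1. P = [[2, 4, 6], [3, 7], [5]].
Insert 1: 1 bumps 2 from row 1; 2 bumps 3 from row 2; 3 bumps 5 from row 3; 5 starts row 4. P = [[1, 4, 6], [2, 7], [3], [5]].

So P = [[1, 4, 6], [2, 7], [3], [5]], Q = [[1, 2, 6], [3, 4], [5], [7]].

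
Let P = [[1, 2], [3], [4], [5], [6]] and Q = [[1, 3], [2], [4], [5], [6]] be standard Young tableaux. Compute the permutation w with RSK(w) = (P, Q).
Reverse the RSK construction: for i from n down to 1, find the cell of Q containing i, remove the entry at that cell from P, and reverse-bump it up through P; the value ejected from row 1 is w(i).

Step i=6: Q has 6 at row 5, column 1; remove 6 from row 5 of P and reverse-bump: 6 enters row 4 and ejects 5; 5 enters row 3 and ejects 4; 4 enters row 2 and ejects 3; 3 enters row 1 and ejects 2. So w(6) = 2. P is now [[1, 3], [4], [5], [6]].
Step i=5: Q has 5 at row 4, column 1; remove 6 from row 4 of P and reverse-bump: 6 enters row 3 and ejects 5; 5 enters row 2 and ejects 4; 4 enters row 1 and ejects 3. So w(5) = 3. P is now [[1, 4], [5], [6]].
Step i=4: Q has 4 at row 3, column 1; remove 6 from row 3 of P and reverse-bump: 6 enters row 2 and ejects 5; 5 enters row 1 and ejects 4. So w(4) = 4. P is now [[1, 5], [6]].
Step i=3: Q has 3 at row 1, column 2; remove that cell from P, ejecting 5. So w(3) = 5. P is now [[1], [6]].
Step i=2: Q has 2 at row 2, column 1; remove 6 from row 2 of P and reverse-bump: 6 enters row 1 and ejects 1. So w(2) = 1. P is now [[6]].
Step i=1: Q has 1 at row 1, column 1; remove that cell from P, ejecting 6. So w(1) = 6. P is now [].

So w = 6 1 5 4 3 2.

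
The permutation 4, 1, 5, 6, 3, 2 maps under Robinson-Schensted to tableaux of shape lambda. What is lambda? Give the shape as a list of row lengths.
Row-insert each entry into an empty tableau.

After inserting 4: P = [[4]].
After inserting 1: P = [[1], [4]].
After inserting 5: P = [[1, 5], [4]].
After inserting 6: P = [[1, 5, 6], [4]].
After inserting 3: P = [[1, 3, 6], [4, 5]].
After inserting 2: P = [[1, 2, 6], [3, 5], [4]].

The final insertion tableau P = [[1, 2, 6], [3, 5], [4]] has shape [3, 2, 1].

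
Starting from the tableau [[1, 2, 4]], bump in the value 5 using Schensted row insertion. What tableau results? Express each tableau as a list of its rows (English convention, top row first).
5 is larger than every entry of row 1, so it is appended to row 1. The new tableau is [[1, 2, 4, 5]].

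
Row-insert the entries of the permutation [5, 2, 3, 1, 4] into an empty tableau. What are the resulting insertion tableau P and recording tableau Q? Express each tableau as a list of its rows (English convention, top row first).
Insert each entry of the permutation into P by Schensted row insertion, recording in Q the position of each new cell.

Insert 5: appended to row 1. P = [[5]], Q = [[1]].
Insert 2: 2 bumps 5 from row 1; 5 starts row 2. P = [[2], [5]], Q = [[1], [2]].
Insert 3: appended to row 1. P = [[2, 3], [5]], Q = [[1, 3], [2]].
Insert 1: 1 bumps 2 from row 1; 2 bumps 5 from row 2; 5 starts row 3. P = [[1, 3], [2], [5]], Q = [[1, 3], [2], [4]].
Insert 4: appended to row 1. P = [[1, 3, 4], [2], [5]], Q = [[1, 3, 5], [2], [4]].

So P = [[1, 3, 4], [2], [5]], Q = [[1, 3, 5], [2], [4]].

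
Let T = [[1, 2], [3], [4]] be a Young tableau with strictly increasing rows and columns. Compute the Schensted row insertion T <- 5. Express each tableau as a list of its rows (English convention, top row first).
5 is larger than every entry of row 1, so it is appended to row 1. The new tableau is [[1, 2, 5], [3], [4]].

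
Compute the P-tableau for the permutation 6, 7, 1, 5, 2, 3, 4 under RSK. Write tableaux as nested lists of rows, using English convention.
Insert 6: appended to row 1. P = [[6]].
Insert 7: appended to row 1. P = [[6, 7]].
Insert 1: 1 bumps 6 from row 1; 6 starts row 2. P = [[1, 7], [6]].
Insert 5: 5 bumps 7 from row 1; 7 appends to row 2. P = [[1, 5], [6, 7]].
Insert 2: 2 bumps 5 from row 1; 5 bumps 6 from row 2; 6 starts row 3. P = [[1, 2], [5, 7], [6]].
Insert 3: appended to row 1. P = [[1, 2, 3], [5, 7], [6]].
Insert 4: appended to row 1. P = [[1, 2, 3, 4], [5, 7], [6]].

So P = [[1, 2, 3, 4], [5, 7], [6]].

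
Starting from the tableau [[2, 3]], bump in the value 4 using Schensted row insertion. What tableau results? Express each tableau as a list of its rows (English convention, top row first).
4 is larger than every entry of row 1, so it is appended to row 1. The new tableau is [[2, 3, 4]].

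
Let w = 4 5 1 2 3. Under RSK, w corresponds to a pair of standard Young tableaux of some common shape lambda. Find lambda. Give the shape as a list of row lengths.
Row-insert each entry into an empty tableau.

After inserting 4: P = [[4]].
After inserting 5: P = [[4, 5]].
After inserting 1: P = [[1, 5], [4]].
After inserting 2: P = [[1, 2], [4, 5]].
After inserting 3: P = [[1, 2, 3], [4, 5]].

The final insertion tableau P = [[1, 2, 3], [4, 5]] has shape [3, 2].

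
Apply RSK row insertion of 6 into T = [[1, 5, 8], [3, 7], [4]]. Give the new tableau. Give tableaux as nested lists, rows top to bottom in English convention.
[[1, 5, 6], [3, 7, 8], [4]]

In row 1, 6 replaces 8 (the leftmost entry greater than 6); 8 is bumped to row 2. 8 is appended to row 2. The new tableau is [[1, 5, 6], [3, 7, 8], [4]].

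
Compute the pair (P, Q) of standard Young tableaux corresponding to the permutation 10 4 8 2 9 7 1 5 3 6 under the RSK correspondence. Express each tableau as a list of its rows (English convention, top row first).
Insert each entry of the permutation into P by Schensted row insertion, recording in Q the position of each new cell.

After inserting 10: P = [[10]].
After inserting 4: P = [[4], [10]].
After inserting 8: P = [[4, 8], [10]].
After inserting 2: P = [[2, 8], [4], [10]].
After inserting 9: P = [[2, 8, 9], [4], [10]].
After inserting 7: P = [[2, 7, 9], [4, 8], [10]].
After inserting 1: P = [[1, 7, 9], [2, 8], [4], [10]].
After inserting 5: P = [[1, 5, 9], [2, 7], [4, 8], [10]].
After inserting 3: P = [[1, 3, 9], [2, 5], [4, 7], [8], [10]].
After inserting 6: P = [[1, 3, 6], [2, 5, 9], [4, 7], [8], [10]].

So P = [[1, 3, 6], [2, 5, 9], [4, 7], [8], [10]], Q = [[1, 3, 5], [2, 6, 10], [4, 8], [7], [9]].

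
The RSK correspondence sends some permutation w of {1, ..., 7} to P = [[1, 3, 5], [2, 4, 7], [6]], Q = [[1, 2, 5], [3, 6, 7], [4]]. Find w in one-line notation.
Reverse the RSK construction: for i from n down to 1, find the cell of Q containing i, remove the entry at that cell from P, and reverse-bump it up through P; the value ejected from row 1 is w(i).

Step i=7: Q has 7 at row 2, column 3; remove 7 from row 2 of P and reverse-bump: 7 enters row 1 and ejects 5. So w(7) = 5. P is now [[1, 3, 7], [2, 4], [6]].
Step i=6: Q has 6 at row 2, column 2; remove 4 from row 2 of P and reverse-bump: 4 enters row 1 and ejects 3. So w(6) = 3. P is now [[1, 4, 7], [2], [6]].
Step i=5: Q has 5 at row 1, column 3; remove that cell from P, ejecting 7. So w(5) = 7. P is now [[1, 4], [2], [6]].
Step i=4: Q has 4 at row 3, column 1; remove 6 from row 3 of P and reverse-bump: 6 enters row 2 and ejects 2; 2 enters row 1 and ejects 1. So w(4) = 1. P is now [[2, 4], [6]].
Step i=3: Q has 3 at row 2, column 1; remove 6 from row 2 of P and reverse-bump: 6 enters row 1 and ejects 4. So w(3) = 4. P is now [[2, 6]].
Step i=2: Q has 2 at row 1, column 2; remove that cell from P, ejecting 6. So w(2) = 6. P is now [[2]].
Step i=1: Q has 1 at row 1, column 1; remove that cell from P, ejecting 2. So w(1) = 2. P is now [].

So w = 2 6 4 1 7 3 5.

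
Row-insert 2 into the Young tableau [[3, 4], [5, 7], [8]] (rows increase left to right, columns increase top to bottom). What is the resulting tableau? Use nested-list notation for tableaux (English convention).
In row 1, 2 replaces 3 (the leftmost entry greater than 2); 3 is bumped to row 2. In row 2, 3 replaces 5 (the leftmost entry greater than 3); 5 is bumped to row 3. In row 3, 5 replaces 8 (the leftmost entry greater than 5); 8 is bumped to row 4. 8 starts a new row 4. The new tableau is [[2, 4], [3, 7], [5], [8]].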